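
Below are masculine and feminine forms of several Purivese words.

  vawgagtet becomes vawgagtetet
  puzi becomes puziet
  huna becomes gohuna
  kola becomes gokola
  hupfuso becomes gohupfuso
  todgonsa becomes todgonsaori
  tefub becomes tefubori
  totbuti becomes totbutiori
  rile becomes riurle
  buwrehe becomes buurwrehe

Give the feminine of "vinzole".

huna and todgonsa both end in -a yet inflect differently (gohuna, todgonsaori), so the final letter is not what conditions the rule; the first letter is.
"vinzole" begins with v-. The one such stem in the data (vawgagtet → vawgagtetet) adds -et, so the same rule applies.
So vinzole → vinzoleet.

vinzoleet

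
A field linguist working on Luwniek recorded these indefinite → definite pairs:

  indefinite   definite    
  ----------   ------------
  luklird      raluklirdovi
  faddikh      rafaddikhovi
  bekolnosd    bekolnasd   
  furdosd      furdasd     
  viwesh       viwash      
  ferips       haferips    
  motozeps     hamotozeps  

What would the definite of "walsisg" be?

"walsisg" has second-to-last letter 's'. The stems whose second-to-last letter is 's' (bekolnosd → bekolnasd, furdosd → furdasd, viwesh → viwash) change the last vowel to 'a'.
The other patterns: stems whose second-to-last letter is 'k' or 'r' add ra- … -ovi around the stem; stems whose second-to-last letter is 'p' add the prefix ha-.
So walsisg → walsasg.

walsasg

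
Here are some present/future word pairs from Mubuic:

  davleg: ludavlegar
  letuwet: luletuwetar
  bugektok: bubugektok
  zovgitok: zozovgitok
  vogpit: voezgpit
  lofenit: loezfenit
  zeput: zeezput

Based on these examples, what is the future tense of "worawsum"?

"worawsum" has last vowel 'u'. The one such stem in the data (zeput → zeezput) inserts -ez- after the first vowel (as do vogpit, lofenit), so the same rule applies.
The other patterns: stems whose last vowel is 'e' add lu- … -ar around the stem; stems whose last vowel is 'o' repeat the first consonant+vowel as a prefix.
So worawsum → woezrawsum.

woezrawsum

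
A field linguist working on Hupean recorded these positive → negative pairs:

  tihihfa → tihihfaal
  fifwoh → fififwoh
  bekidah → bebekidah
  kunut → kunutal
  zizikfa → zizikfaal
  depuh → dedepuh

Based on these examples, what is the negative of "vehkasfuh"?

vevehkasfuh

depuh and kunut both have last vowel 'u' yet inflect differently (dedepuh, kunutal), so the last vowel is not what conditions the rule; the final letter is.
"vehkasfuh" ends in -h. The stems ending in -h (bekidah → bebekidah, fifwoh → fififwoh, depuh → dedepuh) repeat the first consonant+vowel as a prefix.
So vehkasfuh → vevehkasfuh.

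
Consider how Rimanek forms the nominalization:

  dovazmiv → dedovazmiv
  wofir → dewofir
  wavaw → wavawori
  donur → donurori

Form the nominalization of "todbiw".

detodbiw

"todbiw" has last vowel 'i'. The stems whose last vowel is 'i' (dovazmiv → dedovazmiv, wofir → dewofir) add the prefix de-.
The other pattern: stems whose last vowel is 'a' or 'u' add -ori.
So todbiw → detodbiw.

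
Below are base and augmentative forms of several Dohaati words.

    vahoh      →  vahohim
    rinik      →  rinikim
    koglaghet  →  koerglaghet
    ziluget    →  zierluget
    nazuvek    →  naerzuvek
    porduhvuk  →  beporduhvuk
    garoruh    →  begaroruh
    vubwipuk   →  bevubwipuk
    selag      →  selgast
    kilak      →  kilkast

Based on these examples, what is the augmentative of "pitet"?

rinik and nazuvek both end in -k yet inflect differently (rinikim, naerzuvek), so the final letter is not what conditions the rule; the last vowel is.
"pitet" has last vowel 'e'. The stems whose last vowel is 'e' (koglaghet → koerglaghet, ziluget → zierluget, nazuvek → naerzuvek) insert -er- after the first vowel.
The other patterns: stems whose last vowel is 'i' or 'o' add -im; stems whose last vowel is 'u' add the prefix be-; stems whose last vowel is 'a' delete the last vowel and add -ast.
So pitet → piertet.

piertet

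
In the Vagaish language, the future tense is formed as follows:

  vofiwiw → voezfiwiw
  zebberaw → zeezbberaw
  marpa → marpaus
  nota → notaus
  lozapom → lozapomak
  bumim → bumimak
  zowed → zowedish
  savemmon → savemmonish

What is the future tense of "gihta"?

gihtaus

zebberaw and marpa both have last vowel 'a' yet inflect differently (zeezbberaw, marpaus), so the last vowel is not what conditions the rule; the final letter is.
"gihta" ends in -a. The stems ending in -a (marpa → marpaus, nota → notaus) add -us.
So gihta → gihtaus.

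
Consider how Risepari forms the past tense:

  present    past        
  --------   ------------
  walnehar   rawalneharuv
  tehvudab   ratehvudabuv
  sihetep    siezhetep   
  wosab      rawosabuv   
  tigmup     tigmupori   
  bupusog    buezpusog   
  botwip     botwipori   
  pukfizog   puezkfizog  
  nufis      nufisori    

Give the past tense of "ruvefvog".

ruezvefvog

"ruvefvog" has last vowel 'o'. The stems whose last vowel is 'o' (bupusog → buezpusog, pukfizog → puezkfizog) insert -ez- after the first vowel.
So ruvefvog → ruezvefvog.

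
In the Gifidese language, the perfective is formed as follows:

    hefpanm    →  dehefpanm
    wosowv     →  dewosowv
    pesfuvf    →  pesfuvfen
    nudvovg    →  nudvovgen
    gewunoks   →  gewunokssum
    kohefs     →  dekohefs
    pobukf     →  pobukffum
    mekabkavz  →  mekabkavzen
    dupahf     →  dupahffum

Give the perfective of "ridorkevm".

pesfuvf and pobukf both end in -f yet inflect differently (pesfuvfen, pobukffum), so the final letter is not what conditions the rule; the second-to-last letter is.
"ridorkevm" has second-to-last letter 'v'. The stems whose second-to-last letter is 'v' (mekabkavz → mekabkavzen, nudvovg → nudvovgen, pesfuvf → pesfuvfen) add -en.
So ridorkevm → ridorkevmen.

ridorkevmen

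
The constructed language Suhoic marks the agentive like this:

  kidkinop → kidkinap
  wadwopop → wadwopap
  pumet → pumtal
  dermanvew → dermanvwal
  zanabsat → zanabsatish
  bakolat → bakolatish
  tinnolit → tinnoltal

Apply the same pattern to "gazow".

zanabsat and tinnolit both end in -t yet inflect differently (zanabsatish, tinnoltal), so the final letter is not what conditions the rule; the last vowel is.
"gazow" has last vowel 'o'. The stems whose last vowel is 'o' (kidkinop → kidkinap, wadwopop → wadwopap) change the last vowel to 'a'.
The other patterns: stems whose last vowel is 'a' add -ish; stems whose last vowel is 'e' or 'i' delete the last vowel and add -al.
So gazow → gazaw.

gazaw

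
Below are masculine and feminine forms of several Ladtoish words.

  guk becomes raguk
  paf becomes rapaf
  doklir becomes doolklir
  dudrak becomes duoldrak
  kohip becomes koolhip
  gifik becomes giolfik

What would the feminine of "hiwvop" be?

hiolwvop

guk and dudrak both end in -k yet inflect differently (raguk, duoldrak), so the final letter is not what conditions the rule; the number of vowels is.
"hiwvop" has 2 vowels. The stems with 2 vowels (doklir → doolklir, dudrak → duoldrak, kohip → koolhip) insert -ol- after the first vowel.
So hiwvop → hiolwvop.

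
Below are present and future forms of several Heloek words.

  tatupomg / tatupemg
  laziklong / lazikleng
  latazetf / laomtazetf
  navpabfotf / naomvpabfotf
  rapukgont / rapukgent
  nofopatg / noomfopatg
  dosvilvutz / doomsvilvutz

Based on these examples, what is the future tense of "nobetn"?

"nobetn" has second-to-last letter 't'. The stems whose second-to-last letter is 't' (dosvilvutz → doomsvilvutz, latazetf → laomtazetf, nofopatg → noomfopatg) insert -om- after the first vowel.
So nobetn → noombetn.

noombetn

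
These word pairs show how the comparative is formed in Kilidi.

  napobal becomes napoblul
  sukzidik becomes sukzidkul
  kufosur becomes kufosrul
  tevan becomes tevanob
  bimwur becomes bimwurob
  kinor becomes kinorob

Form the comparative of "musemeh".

"musemeh" has 3 vowels. The stems with 3 vowels (napobal → napoblul, sukzidik → sukzidkul, kufosur → kufosrul) delete the last vowel and add -ul.
So musemeh → musemhul.

musemhul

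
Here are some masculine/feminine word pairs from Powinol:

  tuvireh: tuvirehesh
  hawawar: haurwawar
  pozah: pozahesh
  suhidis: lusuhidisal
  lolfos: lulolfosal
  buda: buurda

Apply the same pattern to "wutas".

luwutasal

pozah and hawawar both have last vowel 'a' yet inflect differently (pozahesh, haurwawar), so the last vowel is not what conditions the rule; the final letter is.
"wutas" ends in -s. The stems ending in -s (suhidis → lusuhidisal, lolfos → lulolfosal) add lu- … -al around the stem.
So wutas → luwutasal.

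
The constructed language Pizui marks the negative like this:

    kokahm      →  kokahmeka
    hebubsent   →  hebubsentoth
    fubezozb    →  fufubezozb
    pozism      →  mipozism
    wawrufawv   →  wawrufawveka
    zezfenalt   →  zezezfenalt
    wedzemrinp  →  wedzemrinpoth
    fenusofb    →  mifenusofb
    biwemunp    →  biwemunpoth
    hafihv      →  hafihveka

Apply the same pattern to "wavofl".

hebubsent and zezfenalt both end in -t yet inflect differently (hebubsentoth, zezezfenalt), so the final letter is not what conditions the rule; the second-to-last letter is.
"wavofl" has second-to-last letter 'f'. The one such stem in the data (fenusofb → mifenusofb) adds the prefix mi-, so the same rule applies.
The other patterns: stems whose second-to-last letter is 'n' add -oth; stems whose second-to-last letter is 'h' or 'w' add -eka; stems whose second-to-last letter is 'l' or 'z' repeat the first consonant+vowel as a prefix.
So wavofl → miwavofl.

miwavofl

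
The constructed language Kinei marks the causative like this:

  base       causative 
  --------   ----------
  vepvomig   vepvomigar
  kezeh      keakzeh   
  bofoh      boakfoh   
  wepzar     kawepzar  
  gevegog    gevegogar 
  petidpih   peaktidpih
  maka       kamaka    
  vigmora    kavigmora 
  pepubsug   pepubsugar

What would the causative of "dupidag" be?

dupidagar

gevegog and bofoh both have last vowel 'o' yet inflect differently (gevegogar, boakfoh), so the last vowel is not what conditions the rule; the final letter is.
"dupidag" ends in -g. The stems ending in -g (pepubsug → pepubsugar, vepvomig → vepvomigar, gevegog → gevegogar) add -ar.
The other patterns: stems ending in -h insert -ak- after the first vowel; stems ending in -a or -r add the prefix ka-.
So dupidag → dupidagar.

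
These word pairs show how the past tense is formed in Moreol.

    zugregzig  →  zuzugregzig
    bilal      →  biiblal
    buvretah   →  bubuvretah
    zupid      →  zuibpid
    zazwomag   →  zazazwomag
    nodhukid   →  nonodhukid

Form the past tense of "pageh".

"pageh" has 2 vowels. The stems with 2 vowels (bilal → biiblal, zupid → zuibpid) insert -ib- after the first vowel.
So pageh → paibgeh.

paibgeh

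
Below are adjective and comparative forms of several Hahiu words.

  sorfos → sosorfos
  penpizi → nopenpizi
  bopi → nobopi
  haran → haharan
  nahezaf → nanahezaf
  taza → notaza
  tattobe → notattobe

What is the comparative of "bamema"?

taza and haran both have last vowel 'a' yet inflect differently (notaza, haharan), so the last vowel is not what conditions the rule; whether the stem ends in a vowel or a consonant is.
"bamema" ends in a vowel. The stems ending in a vowel (tattobe → notattobe, penpizi → nopenpizi, bopi → nobopi) add the prefix no-.
So bamema → nobamema.

nobamema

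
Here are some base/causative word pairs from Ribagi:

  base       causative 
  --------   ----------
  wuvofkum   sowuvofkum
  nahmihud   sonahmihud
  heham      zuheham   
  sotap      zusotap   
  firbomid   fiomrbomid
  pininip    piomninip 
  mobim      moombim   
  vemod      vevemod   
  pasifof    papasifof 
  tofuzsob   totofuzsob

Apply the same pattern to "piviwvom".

wuvofkum and heham both end in -m yet inflect differently (sowuvofkum, zuheham), so the final letter is not what conditions the rule; the last vowel is.
"piviwvom" has last vowel 'o'. The stems whose last vowel is 'o' (vemod → vevemod, pasifof → papasifof, tofuzsob → totofuzsob) repeat the first consonant+vowel as a prefix.
So piviwvom → pipiviwvom.

pipiviwvom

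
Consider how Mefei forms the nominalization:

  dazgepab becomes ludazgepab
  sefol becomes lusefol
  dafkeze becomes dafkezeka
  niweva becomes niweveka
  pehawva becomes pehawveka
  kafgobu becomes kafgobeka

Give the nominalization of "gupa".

dazgepab and niweva both have last vowel 'a' yet inflect differently (ludazgepab, niweveka), so the last vowel is not what conditions the rule; whether the stem ends in a vowel or a consonant is.
"gupa" ends in a vowel. The stems ending in a vowel (dafkeze → dafkezeka, niweva → niweveka, pehawva → pehawveka) drop the final letter and add -eka.
So gupa → gupeka.

gupeka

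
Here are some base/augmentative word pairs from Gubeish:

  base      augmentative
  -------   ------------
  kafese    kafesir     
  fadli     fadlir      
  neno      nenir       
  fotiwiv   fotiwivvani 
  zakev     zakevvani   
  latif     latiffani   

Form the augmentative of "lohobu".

fadli and fotiwiv both have last vowel 'i' yet inflect differently (fadlir, fotiwivvani), so the last vowel is not what conditions the rule; whether the stem ends in a vowel or a consonant is.
"lohobu" ends in a vowel. The stems ending in a vowel (kafese → kafesir, fadli → fadlir, neno → nenir) drop the final letter and add -ir.
The other pattern: stems ending in a consonant double the final consonant and add -ani.
So lohobu → lohobir.

lohobir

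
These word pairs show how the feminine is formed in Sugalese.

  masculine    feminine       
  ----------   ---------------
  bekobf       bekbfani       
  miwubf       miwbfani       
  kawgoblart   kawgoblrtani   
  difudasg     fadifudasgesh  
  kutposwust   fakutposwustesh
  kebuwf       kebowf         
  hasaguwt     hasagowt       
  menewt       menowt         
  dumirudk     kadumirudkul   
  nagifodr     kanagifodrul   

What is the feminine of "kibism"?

fakibismesh

kawgoblart and kutposwust both end in -t yet inflect differently (kawgoblrtani, fakutposwustesh), so the final letter is not what conditions the rule; the second-to-last letter is.
"kibism" has second-to-last letter 's'. The stems whose second-to-last letter is 's' (difudasg → fadifudasgesh, kutposwust → fakutposwustesh) add fa- … -esh around the stem.
So kibism → fakibismesh.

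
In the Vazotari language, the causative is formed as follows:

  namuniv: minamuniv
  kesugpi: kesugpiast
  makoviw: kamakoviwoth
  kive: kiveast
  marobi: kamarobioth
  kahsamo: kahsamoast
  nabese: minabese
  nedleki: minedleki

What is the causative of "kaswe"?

kasweast

kesugpi and nedleki both end in -i yet inflect differently (kesugpiast, minedleki), so the final letter is not what conditions the rule; the first letter is.
"kaswe" begins with k-. The stems beginning with k- (kesugpi → kesugpiast, kive → kiveast, kahsamo → kahsamoast) add -ast.
The other patterns: stems beginning with n- add the prefix mi-; stems beginning with m- add ka- … -oth around the stem.
So kaswe → kasweast.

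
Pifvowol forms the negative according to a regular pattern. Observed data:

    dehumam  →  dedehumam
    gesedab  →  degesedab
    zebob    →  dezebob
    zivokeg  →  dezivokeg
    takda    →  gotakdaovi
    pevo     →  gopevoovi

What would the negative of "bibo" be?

gobiboovi

dehumam and takda both have last vowel 'a' yet inflect differently (dedehumam, gotakdaovi), so the last vowel is not what conditions the rule; whether the stem ends in a vowel or a consonant is.
"bibo" ends in a vowel. The stems ending in a vowel (takda → gotakdaovi, pevo → gopevoovi) add go- … -ovi around the stem.
The other pattern: stems ending in a consonant add the prefix de-.
So bibo → gobiboovi.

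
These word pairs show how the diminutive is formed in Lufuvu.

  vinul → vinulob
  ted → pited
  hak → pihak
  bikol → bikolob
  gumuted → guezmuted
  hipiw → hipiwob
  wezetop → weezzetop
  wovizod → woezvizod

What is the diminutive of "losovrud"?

ted and wovizod both end in -d yet inflect differently (pited, woezvizod), so the final letter is not what conditions the rule; the number of vowels is.
"losovrud" has 3 vowels. The stems with 3 vowels (wezetop → weezzetop, wovizod → woezvizod, gumuted → guezmuted) insert -ez- after the first vowel.
So losovrud → loezsovrud.

loezsovrud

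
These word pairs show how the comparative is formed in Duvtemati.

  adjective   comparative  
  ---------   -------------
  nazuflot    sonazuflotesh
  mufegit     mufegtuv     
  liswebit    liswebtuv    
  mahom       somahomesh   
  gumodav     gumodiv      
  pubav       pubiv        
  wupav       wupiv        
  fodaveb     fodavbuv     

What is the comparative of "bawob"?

nazuflot and liswebit both end in -t yet inflect differently (sonazuflotesh, liswebtuv), so the final letter is not what conditions the rule; the last vowel is.
"bawob" has last vowel 'o'. The stems whose last vowel is 'o' (nazuflot → sonazuflotesh, mahom → somahomesh) add so- … -esh around the stem.
So bawob → sobawobesh.

sobawobesh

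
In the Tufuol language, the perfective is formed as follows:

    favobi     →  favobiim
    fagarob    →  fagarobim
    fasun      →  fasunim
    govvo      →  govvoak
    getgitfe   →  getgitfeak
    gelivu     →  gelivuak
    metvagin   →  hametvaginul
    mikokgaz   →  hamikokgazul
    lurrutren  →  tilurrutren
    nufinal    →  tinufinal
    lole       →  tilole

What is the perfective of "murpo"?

fasun and metvagin both end in -n yet inflect differently (fasunim, hametvaginul), so the final letter is not what conditions the rule; the first letter is.
"murpo" begins with m-. The stems beginning with m- (metvagin → hametvaginul, mikokgaz → hamikokgazul) add ha- … -ul around the stem.
So murpo → hamurpoul.

hamurpoul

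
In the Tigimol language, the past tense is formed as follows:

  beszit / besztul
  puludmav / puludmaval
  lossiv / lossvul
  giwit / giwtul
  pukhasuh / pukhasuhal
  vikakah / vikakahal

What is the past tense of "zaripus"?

zaripusal

"zaripus" has last vowel 'u'. The one such stem in the data (pukhasuh → pukhasuhal) adds -al, so the same rule applies.
The other pattern: stems whose last vowel is 'i' delete the last vowel and add -ul.
So zaripus → zaripusal.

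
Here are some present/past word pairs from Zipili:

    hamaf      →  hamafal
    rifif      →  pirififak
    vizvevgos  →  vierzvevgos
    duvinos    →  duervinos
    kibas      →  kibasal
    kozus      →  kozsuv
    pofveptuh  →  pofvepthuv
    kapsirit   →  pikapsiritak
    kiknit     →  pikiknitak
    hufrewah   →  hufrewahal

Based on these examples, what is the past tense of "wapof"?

"wapof" has last vowel 'o'. The stems whose last vowel is 'o' (duvinos → duervinos, vizvevgos → vierzvevgos) insert -er- after the first vowel.
The other patterns: stems whose last vowel is 'u' delete the last vowel and add -uv; stems whose last vowel is 'i' add pi- … -ak around the stem; stems whose last vowel is 'a' add -al.
So wapof → waerpof.

waerpof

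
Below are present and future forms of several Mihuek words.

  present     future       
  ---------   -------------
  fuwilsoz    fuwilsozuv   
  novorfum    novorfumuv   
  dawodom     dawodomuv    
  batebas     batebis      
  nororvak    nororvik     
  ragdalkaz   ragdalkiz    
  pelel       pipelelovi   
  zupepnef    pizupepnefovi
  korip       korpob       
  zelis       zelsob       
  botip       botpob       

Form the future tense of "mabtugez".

pimabtugezovi

fuwilsoz and ragdalkaz both end in -z yet inflect differently (fuwilsozuv, ragdalkiz), so the final letter is not what conditions the rule; the last vowel is.
"mabtugez" has last vowel 'e'. The stems whose last vowel is 'e' (pelel → pipelelovi, zupepnef → pizupepnefovi) add pi- … -ovi around the stem.
The other patterns: stems whose last vowel is 'o' or 'u' add -uv; stems whose last vowel is 'a' change the last vowel to 'i'; stems whose last vowel is 'i' delete the last vowel and add -ob.
So mabtugez → pimabtugezovi.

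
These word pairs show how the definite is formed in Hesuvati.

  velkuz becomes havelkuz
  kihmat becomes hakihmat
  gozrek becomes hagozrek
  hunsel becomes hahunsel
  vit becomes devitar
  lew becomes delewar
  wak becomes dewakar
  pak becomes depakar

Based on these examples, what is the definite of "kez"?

dekezar

"kez" has 1 vowel. The stems with 1 vowel (vit → devitar, lew → delewar, wak → dewakar) add de- … -ar around the stem.
So kez → dekezar.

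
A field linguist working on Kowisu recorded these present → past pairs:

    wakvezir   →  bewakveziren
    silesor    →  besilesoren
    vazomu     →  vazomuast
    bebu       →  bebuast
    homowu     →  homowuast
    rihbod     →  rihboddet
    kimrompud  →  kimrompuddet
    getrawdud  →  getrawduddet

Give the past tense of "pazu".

silesor and rihbod both have last vowel 'o' yet inflect differently (besilesoren, rihboddet), so the last vowel is not what conditions the rule; the final letter is.
"pazu" ends in -u. The stems ending in -u (vazomu → vazomuast, bebu → bebuast, homowu → homowuast) add -ast.
So pazu → pazuast.

pazuast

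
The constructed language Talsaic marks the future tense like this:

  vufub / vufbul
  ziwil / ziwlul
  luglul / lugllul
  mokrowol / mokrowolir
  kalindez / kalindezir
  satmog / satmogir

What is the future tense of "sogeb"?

sogebir

"sogeb" has last vowel 'e'. The one such stem in the data (kalindez → kalindezir) adds -ir, so the same rule applies.
The other pattern: stems whose last vowel is 'i' or 'u' delete the last vowel and add -ul.
So sogeb → sogebir.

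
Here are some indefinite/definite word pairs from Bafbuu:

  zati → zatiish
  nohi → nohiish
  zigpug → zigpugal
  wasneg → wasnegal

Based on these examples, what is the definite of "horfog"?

"horfog" ends in a consonant. The stems ending in a consonant (zigpug → zigpugal, wasneg → wasnegal) add -al.
So horfog → horfogal.

horfogal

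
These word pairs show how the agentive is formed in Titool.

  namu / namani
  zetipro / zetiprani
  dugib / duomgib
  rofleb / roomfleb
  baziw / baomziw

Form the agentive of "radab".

"radab" ends in a consonant. The stems ending in a consonant (dugib → duomgib, rofleb → roomfleb, baziw → baomziw) insert -om- after the first vowel.
So radab → raomdab.

raomdab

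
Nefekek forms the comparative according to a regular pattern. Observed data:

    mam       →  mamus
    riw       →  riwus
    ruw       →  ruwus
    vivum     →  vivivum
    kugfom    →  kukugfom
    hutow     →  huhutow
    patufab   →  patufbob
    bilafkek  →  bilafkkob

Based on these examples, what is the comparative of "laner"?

lalaner

mam and vivum both end in -m yet inflect differently (mamus, vivivum), so the final letter is not what conditions the rule; the number of vowels is.
"laner" has 2 vowels. The stems with 2 vowels (vivum → vivivum, kugfom → kukugfom, hutow → huhutow) repeat the first consonant+vowel as a prefix.
So laner → lalaner.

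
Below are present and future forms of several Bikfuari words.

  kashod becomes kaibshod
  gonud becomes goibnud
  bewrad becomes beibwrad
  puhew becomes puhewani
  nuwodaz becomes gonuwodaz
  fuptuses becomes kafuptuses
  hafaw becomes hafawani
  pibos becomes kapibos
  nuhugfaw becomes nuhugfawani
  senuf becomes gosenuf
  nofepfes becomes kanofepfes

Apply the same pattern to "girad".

giibrad

nuhugfaw and bewrad both have last vowel 'a' yet inflect differently (nuhugfawani, beibwrad), so the last vowel is not what conditions the rule; the final letter is.
"girad" ends in -d. The stems ending in -d (kashod → kaibshod, bewrad → beibwrad, gonud → goibnud) insert -ib- after the first vowel.
So girad → giibrad.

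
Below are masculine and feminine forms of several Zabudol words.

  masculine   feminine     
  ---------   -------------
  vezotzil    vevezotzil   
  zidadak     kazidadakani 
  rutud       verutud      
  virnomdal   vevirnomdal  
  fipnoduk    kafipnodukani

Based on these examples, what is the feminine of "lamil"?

zidadak and virnomdal both have last vowel 'a' yet inflect differently (kazidadakani, vevirnomdal), so the last vowel is not what conditions the rule; the final letter is.
"lamil" ends in -l. The stems ending in -l (virnomdal → vevirnomdal, vezotzil → vevezotzil) add the prefix ve-.
The other pattern: stems ending in -k add ka- … -ani around the stem.
So lamil → velamil.

velamil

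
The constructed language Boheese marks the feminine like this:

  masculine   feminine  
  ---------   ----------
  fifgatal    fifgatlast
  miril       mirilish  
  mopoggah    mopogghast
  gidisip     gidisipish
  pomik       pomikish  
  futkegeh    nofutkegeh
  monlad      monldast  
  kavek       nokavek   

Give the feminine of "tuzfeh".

notuzfeh

pomik and kavek both end in -k yet inflect differently (pomikish, nokavek), so the final letter is not what conditions the rule; the last vowel is.
"tuzfeh" has last vowel 'e'. The stems whose last vowel is 'e' (kavek → nokavek, futkegeh → nofutkegeh) add the prefix no-.
So tuzfeh → notuzfeh.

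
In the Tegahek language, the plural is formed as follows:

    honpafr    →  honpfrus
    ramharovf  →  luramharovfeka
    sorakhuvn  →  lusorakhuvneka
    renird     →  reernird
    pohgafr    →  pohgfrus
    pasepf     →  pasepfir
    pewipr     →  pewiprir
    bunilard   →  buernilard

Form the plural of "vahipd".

pewipr and honpafr both end in -r yet inflect differently (pewiprir, honpfrus), so the final letter is not what conditions the rule; the second-to-last letter is.
"vahipd" has second-to-last letter 'p'. The stems whose second-to-last letter is 'p' (pasepf → pasepfir, pewipr → pewiprir) add -ir.
The other patterns: stems whose second-to-last letter is 'f' delete the last vowel and add -us; stems whose second-to-last letter is 'r' insert -er- after the first vowel; stems whose second-to-last letter is 'v' add lu- … -eka around the stem.
So vahipd → vahipdir.

vahipdir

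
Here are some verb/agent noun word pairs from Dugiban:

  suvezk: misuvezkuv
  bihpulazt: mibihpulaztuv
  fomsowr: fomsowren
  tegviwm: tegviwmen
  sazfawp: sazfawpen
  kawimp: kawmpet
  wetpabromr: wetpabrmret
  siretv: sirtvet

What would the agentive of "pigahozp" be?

mipigahozpuv

sazfawp and kawimp both end in -p yet inflect differently (sazfawpen, kawmpet), so the final letter is not what conditions the rule; the second-to-last letter is.
"pigahozp" has second-to-last letter 'z'. The stems whose second-to-last letter is 'z' (suvezk → misuvezkuv, bihpulazt → mibihpulaztuv) add mi- … -uv around the stem.
The other patterns: stems whose second-to-last letter is 'w' add -en; stems whose second-to-last letter is 'm' or 't' delete the last vowel and add -et.
So pigahozp → mipigahozpuv.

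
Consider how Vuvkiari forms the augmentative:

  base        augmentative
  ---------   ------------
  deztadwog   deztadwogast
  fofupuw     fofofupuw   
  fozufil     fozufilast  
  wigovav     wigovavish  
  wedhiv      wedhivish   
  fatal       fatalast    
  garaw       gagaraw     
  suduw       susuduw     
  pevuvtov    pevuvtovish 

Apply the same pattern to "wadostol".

wadostolast

wigovav and garaw both have last vowel 'a' yet inflect differently (wigovavish, gagaraw), so the last vowel is not what conditions the rule; the final letter is.
"wadostol" ends in -l. The stems ending in -l (fozufil → fozufilast, fatal → fatalast) add -ast.
The other patterns: stems ending in -v add -ish; stems ending in -w repeat the first consonant+vowel as a prefix.
So wadostol → wadostolast.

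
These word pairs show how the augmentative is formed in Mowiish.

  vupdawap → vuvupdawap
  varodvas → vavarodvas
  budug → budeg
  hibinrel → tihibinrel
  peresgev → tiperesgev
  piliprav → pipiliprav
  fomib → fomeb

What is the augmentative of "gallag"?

gagallag

peresgev and piliprav both end in -v yet inflect differently (tiperesgev, pipiliprav), so the final letter is not what conditions the rule; the last vowel is.
"gallag" has last vowel 'a'. The stems whose last vowel is 'a' (varodvas → vavarodvas, vupdawap → vuvupdawap, piliprav → pipiliprav) repeat the first consonant+vowel as a prefix.
So gallag → gagallag.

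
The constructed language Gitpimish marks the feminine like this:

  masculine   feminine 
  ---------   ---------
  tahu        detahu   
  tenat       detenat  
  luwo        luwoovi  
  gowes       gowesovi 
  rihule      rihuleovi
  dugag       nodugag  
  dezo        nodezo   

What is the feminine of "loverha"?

dezo and luwo both end in -o yet inflect differently (nodezo, luwoovi), so the final letter is not what conditions the rule; the first letter is.
"loverha" begins with l-. The one such stem in the data (luwo → luwoovi) adds -ovi, so the same rule applies.
The other patterns: stems beginning with d- add the prefix no-; stems beginning with t- add the prefix de-.
So loverha → loverhaovi.

loverhaovi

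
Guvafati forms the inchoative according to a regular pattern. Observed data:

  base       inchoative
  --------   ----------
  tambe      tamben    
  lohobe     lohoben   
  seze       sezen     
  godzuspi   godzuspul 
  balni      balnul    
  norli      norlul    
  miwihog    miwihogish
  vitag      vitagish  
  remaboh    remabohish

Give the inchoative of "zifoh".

"zifoh" ends in -h. The one such stem in the data (remaboh → remabohish) adds -ish, so the same rule applies.
So zifoh → zifohish.

zifohish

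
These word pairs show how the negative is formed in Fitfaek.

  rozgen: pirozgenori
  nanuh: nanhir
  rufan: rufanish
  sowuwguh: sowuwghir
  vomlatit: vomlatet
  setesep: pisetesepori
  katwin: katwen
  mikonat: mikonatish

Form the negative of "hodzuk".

hodzkir

rufan and rozgen both end in -n yet inflect differently (rufanish, pirozgenori), so the final letter is not what conditions the rule; the last vowel is.
"hodzuk" has last vowel 'u'. The stems whose last vowel is 'u' (nanuh → nanhir, sowuwguh → sowuwghir) delete the last vowel and add -ir.
The other patterns: stems whose last vowel is 'a' add -ish; stems whose last vowel is 'e' add pi- … -ori around the stem; stems whose last vowel is 'i' change the last vowel to 'e'.
So hodzuk → hodzkir.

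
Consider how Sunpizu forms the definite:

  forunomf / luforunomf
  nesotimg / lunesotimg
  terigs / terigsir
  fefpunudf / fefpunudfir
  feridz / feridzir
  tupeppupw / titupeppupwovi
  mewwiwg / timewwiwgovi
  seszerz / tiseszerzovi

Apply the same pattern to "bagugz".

forunomf and fefpunudf both end in -f yet inflect differently (luforunomf, fefpunudfir), so the final letter is not what conditions the rule; the second-to-last letter is.
"bagugz" has second-to-last letter 'g'. The one such stem in the data (terigs → terigsir) adds -ir, so the same rule applies.
The other patterns: stems whose second-to-last letter is 'm' add the prefix lu-; stems whose second-to-last letter is 'p', 'r' or 'w' add ti- … -ovi around the stem.
So bagugz → bagugzir.

bagugzir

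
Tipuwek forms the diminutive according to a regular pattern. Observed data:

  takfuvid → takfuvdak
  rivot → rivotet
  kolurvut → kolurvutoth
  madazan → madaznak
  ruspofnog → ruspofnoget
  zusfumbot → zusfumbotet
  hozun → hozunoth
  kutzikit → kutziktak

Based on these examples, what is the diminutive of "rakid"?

rakdak

kolurvut and zusfumbot both end in -t yet inflect differently (kolurvutoth, zusfumbotet), so the final letter is not what conditions the rule; the last vowel is.
"rakid" has last vowel 'i'. The stems whose last vowel is 'i' (kutzikit → kutziktak, takfuvid → takfuvdak) delete the last vowel and add -ak.
So rakid → rakdak.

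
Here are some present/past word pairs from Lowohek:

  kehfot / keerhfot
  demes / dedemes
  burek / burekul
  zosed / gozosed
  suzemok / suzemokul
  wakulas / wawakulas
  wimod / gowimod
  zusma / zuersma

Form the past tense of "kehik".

kehikul

"kehik" ends in -k. The stems ending in -k (burek → burekul, suzemok → suzemokul) add -ul.
The other patterns: stems ending in -s repeat the first consonant+vowel as a prefix; stems ending in -d add the prefix go-; stems ending in -a or -t insert -er- after the first vowel.
So kehik → kehikul.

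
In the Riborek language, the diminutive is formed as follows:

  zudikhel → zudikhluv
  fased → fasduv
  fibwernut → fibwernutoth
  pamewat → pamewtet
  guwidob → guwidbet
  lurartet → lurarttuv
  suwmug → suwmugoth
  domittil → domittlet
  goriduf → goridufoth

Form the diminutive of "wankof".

"wankof" has last vowel 'o'. The one such stem in the data (guwidob → guwidbet) deletes the last vowel and adds -et (as do pamewat, domittil), so the same rule applies.
The other patterns: stems whose last vowel is 'u' add -oth; stems whose last vowel is 'e' delete the last vowel and add -uv.
So wankof → wankfet.

wankfet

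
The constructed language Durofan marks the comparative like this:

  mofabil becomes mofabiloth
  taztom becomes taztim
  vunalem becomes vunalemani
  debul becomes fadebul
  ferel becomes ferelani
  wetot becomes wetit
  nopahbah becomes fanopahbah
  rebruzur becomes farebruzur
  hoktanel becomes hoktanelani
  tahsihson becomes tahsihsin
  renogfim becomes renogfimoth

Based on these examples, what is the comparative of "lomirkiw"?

taztom and vunalem both end in -m yet inflect differently (taztim, vunalemani), so the final letter is not what conditions the rule; the last vowel is.
"lomirkiw" has last vowel 'i'. The stems whose last vowel is 'i' (mofabil → mofabiloth, renogfim → renogfimoth) add -oth.
The other patterns: stems whose last vowel is 'o' change the last vowel to 'i'; stems whose last vowel is 'e' add -ani; stems whose last vowel is 'a' or 'u' add the prefix fa-.
So lomirkiw → lomirkiwoth.

lomirkiwoth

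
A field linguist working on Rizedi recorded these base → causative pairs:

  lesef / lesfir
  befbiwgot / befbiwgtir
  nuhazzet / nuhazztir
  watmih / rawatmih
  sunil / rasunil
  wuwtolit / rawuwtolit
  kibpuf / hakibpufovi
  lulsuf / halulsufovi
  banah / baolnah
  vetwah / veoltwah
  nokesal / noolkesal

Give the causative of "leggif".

"leggif" has last vowel 'i'. The stems whose last vowel is 'i' (watmih → rawatmih, sunil → rasunil, wuwtolit → rawuwtolit) add the prefix ra-.
The other patterns: stems whose last vowel is 'e' or 'o' delete the last vowel and add -ir; stems whose last vowel is 'u' add ha- … -ovi around the stem; stems whose last vowel is 'a' insert -ol- after the first vowel.
So leggif → raleggif.

raleggif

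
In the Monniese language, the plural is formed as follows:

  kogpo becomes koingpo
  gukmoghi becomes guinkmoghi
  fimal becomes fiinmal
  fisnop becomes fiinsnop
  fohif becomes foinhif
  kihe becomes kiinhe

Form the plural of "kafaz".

Every pair shown (kogpo → koingpo, gukmoghi → guinkmoghi, fimal → fiinmal, …) follows the same rule: insert -in- after the first vowel.
So kafaz → kainfaz.

kainfaz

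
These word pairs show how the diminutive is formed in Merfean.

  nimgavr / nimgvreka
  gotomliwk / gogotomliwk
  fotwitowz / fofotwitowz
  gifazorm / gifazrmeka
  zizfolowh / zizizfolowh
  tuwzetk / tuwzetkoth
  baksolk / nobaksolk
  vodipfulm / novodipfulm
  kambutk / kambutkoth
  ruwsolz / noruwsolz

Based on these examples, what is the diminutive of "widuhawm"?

gotomliwk and baksolk both end in -k yet inflect differently (gogotomliwk, nobaksolk), so the final letter is not what conditions the rule; the second-to-last letter is.
"widuhawm" has second-to-last letter 'w'. The stems whose second-to-last letter is 'w' (zizfolowh → zizizfolowh, gotomliwk → gogotomliwk, fotwitowz → fofotwitowz) repeat the first consonant+vowel as a prefix.
So widuhawm → wiwiduhawm.

wiwiduhawm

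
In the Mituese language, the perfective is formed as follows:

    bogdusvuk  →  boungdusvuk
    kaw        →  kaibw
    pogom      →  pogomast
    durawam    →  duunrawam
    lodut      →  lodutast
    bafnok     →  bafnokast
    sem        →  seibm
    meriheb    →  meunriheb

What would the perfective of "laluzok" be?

launluzok

sem and pogom both end in -m yet inflect differently (seibm, pogomast), so the final letter is not what conditions the rule; the number of vowels is.
"laluzok" has 3 vowels. The stems with 3 vowels (bogdusvuk → boungdusvuk, durawam → duunrawam, meriheb → meunriheb) insert -un- after the first vowel.
So laluzok → launluzok.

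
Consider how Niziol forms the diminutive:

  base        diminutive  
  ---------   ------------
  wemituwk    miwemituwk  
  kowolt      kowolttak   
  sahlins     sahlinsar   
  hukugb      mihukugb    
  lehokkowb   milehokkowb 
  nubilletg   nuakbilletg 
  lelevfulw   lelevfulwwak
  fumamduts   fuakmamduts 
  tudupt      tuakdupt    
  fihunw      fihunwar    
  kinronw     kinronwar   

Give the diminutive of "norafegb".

fihunw and lelevfulw both end in -w yet inflect differently (fihunwar, lelevfulwwak), so the final letter is not what conditions the rule; the second-to-last letter is.
"norafegb" has second-to-last letter 'g'. The one such stem in the data (hukugb → mihukugb) adds the prefix mi-, so the same rule applies.
The other patterns: stems whose second-to-last letter is 'n' add -ar; stems whose second-to-last letter is 'l' double the final consonant and add -ak; stems whose second-to-last letter is 'p' or 't' insert -ak- after the first vowel.
So norafegb → minorafegb.

minorafegb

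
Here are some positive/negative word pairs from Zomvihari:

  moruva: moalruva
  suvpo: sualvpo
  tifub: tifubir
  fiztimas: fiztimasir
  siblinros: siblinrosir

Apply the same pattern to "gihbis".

moruva and fiztimas both have last vowel 'a' yet inflect differently (moalruva, fiztimasir), so the last vowel is not what conditions the rule; whether the stem ends in a vowel or a consonant is.
"gihbis" ends in a consonant. The stems ending in a consonant (tifub → tifubir, fiztimas → fiztimasir, siblinros → siblinrosir) add -ir.
The other pattern: stems ending in a vowel insert -al- after the first vowel.
So gihbis → gihbisir.

gihbisir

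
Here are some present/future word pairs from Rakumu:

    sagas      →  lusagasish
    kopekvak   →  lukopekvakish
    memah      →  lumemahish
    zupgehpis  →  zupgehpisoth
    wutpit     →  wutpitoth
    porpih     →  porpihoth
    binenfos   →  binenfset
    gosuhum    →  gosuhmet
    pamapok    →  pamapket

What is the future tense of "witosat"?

sagas and zupgehpis both end in -s yet inflect differently (lusagasish, zupgehpisoth), so the final letter is not what conditions the rule; the last vowel is.
"witosat" has last vowel 'a'. The stems whose last vowel is 'a' (sagas → lusagasish, kopekvak → lukopekvakish, memah → lumemahish) add lu- … -ish around the stem.
The other patterns: stems whose last vowel is 'i' add -oth; stems whose last vowel is 'o' or 'u' delete the last vowel and add -et.
So witosat → luwitosatish.

luwitosatish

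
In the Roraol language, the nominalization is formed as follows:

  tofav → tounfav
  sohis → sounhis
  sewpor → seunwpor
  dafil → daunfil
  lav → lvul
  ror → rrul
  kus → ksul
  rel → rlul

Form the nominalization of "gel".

tofav and lav both end in -v yet inflect differently (tounfav, lvul), so the final letter is not what conditions the rule; the number of vowels is.
"gel" has 1 vowel. The stems with 1 vowel (lav → lvul, ror → rrul, kus → ksul) delete the last vowel and add -ul.
So gel → glul.

glul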